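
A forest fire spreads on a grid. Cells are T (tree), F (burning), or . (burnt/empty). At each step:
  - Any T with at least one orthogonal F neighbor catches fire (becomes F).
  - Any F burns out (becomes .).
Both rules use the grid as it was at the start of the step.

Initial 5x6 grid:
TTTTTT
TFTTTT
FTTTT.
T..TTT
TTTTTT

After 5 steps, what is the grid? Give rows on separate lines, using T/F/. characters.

Step 1: 5 trees catch fire, 2 burn out
  TFTTTT
  F.FTTT
  .FTTT.
  F..TTT
  TTTTTT
Step 2: 5 trees catch fire, 5 burn out
  F.FTTT
  ...FTT
  ..FTT.
  ...TTT
  FTTTTT
Step 3: 4 trees catch fire, 5 burn out
  ...FTT
  ....FT
  ...FT.
  ...TTT
  .FTTTT
Step 4: 5 trees catch fire, 4 burn out
  ....FT
  .....F
  ....F.
  ...FTT
  ..FTTT
Step 5: 3 trees catch fire, 5 burn out
  .....F
  ......
  ......
  ....FT
  ...FTT

.....F
......
......
....FT
...FTT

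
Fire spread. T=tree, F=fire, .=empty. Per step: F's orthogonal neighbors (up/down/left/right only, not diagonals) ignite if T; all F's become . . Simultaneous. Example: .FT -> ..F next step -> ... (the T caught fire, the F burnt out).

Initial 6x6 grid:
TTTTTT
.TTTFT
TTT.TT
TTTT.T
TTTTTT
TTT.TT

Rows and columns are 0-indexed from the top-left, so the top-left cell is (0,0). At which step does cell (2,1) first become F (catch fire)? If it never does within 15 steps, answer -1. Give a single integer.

Step 1: cell (2,1)='T' (+4 fires, +1 burnt)
Step 2: cell (2,1)='T' (+4 fires, +4 burnt)
Step 3: cell (2,1)='T' (+4 fires, +4 burnt)
Step 4: cell (2,1)='F' (+4 fires, +4 burnt)
  -> target ignites at step 4
Step 5: cell (2,1)='.' (+7 fires, +4 burnt)
Step 6: cell (2,1)='.' (+5 fires, +7 burnt)
Step 7: cell (2,1)='.' (+2 fires, +5 burnt)
Step 8: cell (2,1)='.' (+1 fires, +2 burnt)
Step 9: cell (2,1)='.' (+0 fires, +1 burnt)
  fire out at step 9

4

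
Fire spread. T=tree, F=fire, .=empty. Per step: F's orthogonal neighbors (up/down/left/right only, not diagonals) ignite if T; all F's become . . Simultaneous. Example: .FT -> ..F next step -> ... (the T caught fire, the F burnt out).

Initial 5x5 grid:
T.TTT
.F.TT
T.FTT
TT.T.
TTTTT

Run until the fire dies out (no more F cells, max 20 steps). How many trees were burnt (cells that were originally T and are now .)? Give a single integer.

Answer: 16

Derivation:
Step 1: +1 fires, +2 burnt (F count now 1)
Step 2: +3 fires, +1 burnt (F count now 3)
Step 3: +3 fires, +3 burnt (F count now 3)
Step 4: +4 fires, +3 burnt (F count now 4)
Step 5: +1 fires, +4 burnt (F count now 1)
Step 6: +2 fires, +1 burnt (F count now 2)
Step 7: +1 fires, +2 burnt (F count now 1)
Step 8: +1 fires, +1 burnt (F count now 1)
Step 9: +0 fires, +1 burnt (F count now 0)
Fire out after step 9
Initially T: 17, now '.': 24
Total burnt (originally-T cells now '.'): 16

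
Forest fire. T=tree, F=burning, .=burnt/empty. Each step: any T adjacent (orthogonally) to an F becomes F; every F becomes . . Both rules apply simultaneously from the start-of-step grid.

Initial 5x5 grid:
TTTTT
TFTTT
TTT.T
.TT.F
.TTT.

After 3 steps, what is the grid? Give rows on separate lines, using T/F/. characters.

Step 1: 5 trees catch fire, 2 burn out
  TFTTT
  F.FTT
  TFT.F
  .TT..
  .TTT.
Step 2: 7 trees catch fire, 5 burn out
  F.FTT
  ...FF
  F.F..
  .FT..
  .TTT.
Step 3: 4 trees catch fire, 7 burn out
  ...FF
  .....
  .....
  ..F..
  .FTT.

...FF
.....
.....
..F..
.FTT.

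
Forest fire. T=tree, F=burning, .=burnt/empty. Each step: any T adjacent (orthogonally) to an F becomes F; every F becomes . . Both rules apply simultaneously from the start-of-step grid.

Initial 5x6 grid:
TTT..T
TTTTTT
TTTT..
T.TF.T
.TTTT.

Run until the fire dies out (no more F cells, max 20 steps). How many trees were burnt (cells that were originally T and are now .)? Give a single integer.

Step 1: +3 fires, +1 burnt (F count now 3)
Step 2: +4 fires, +3 burnt (F count now 4)
Step 3: +4 fires, +4 burnt (F count now 4)
Step 4: +4 fires, +4 burnt (F count now 4)
Step 5: +4 fires, +4 burnt (F count now 4)
Step 6: +1 fires, +4 burnt (F count now 1)
Step 7: +0 fires, +1 burnt (F count now 0)
Fire out after step 7
Initially T: 21, now '.': 29
Total burnt (originally-T cells now '.'): 20

Answer: 20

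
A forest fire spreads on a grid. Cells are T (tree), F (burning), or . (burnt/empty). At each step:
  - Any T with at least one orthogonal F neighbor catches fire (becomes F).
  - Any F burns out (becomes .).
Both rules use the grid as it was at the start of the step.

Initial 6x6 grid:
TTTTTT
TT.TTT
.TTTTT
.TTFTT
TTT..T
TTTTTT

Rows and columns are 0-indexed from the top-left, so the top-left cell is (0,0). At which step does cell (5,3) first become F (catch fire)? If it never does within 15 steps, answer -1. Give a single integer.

Step 1: cell (5,3)='T' (+3 fires, +1 burnt)
Step 2: cell (5,3)='T' (+6 fires, +3 burnt)
Step 3: cell (5,3)='T' (+7 fires, +6 burnt)
Step 4: cell (5,3)='F' (+8 fires, +7 burnt)
  -> target ignites at step 4
Step 5: cell (5,3)='.' (+5 fires, +8 burnt)
Step 6: cell (5,3)='.' (+1 fires, +5 burnt)
Step 7: cell (5,3)='.' (+0 fires, +1 burnt)
  fire out at step 7

4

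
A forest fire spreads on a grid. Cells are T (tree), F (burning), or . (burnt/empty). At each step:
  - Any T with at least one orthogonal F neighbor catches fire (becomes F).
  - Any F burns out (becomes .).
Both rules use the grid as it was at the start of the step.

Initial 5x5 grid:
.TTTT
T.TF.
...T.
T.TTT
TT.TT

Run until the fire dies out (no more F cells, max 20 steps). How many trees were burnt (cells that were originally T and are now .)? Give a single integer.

Step 1: +3 fires, +1 burnt (F count now 3)
Step 2: +3 fires, +3 burnt (F count now 3)
Step 3: +4 fires, +3 burnt (F count now 4)
Step 4: +1 fires, +4 burnt (F count now 1)
Step 5: +0 fires, +1 burnt (F count now 0)
Fire out after step 5
Initially T: 15, now '.': 21
Total burnt (originally-T cells now '.'): 11

Answer: 11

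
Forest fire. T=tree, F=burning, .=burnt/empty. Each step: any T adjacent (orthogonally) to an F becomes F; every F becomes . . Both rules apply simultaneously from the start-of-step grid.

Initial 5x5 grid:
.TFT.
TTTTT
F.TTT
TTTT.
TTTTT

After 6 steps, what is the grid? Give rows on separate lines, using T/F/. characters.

Step 1: 5 trees catch fire, 2 burn out
  .F.F.
  FTFTT
  ..TTT
  FTTT.
  TTTTT
Step 2: 5 trees catch fire, 5 burn out
  .....
  .F.FT
  ..FTT
  .FTT.
  FTTTT
Step 3: 4 trees catch fire, 5 burn out
  .....
  ....F
  ...FT
  ..FT.
  .FTTT
Step 4: 3 trees catch fire, 4 burn out
  .....
  .....
  ....F
  ...F.
  ..FTT
Step 5: 1 trees catch fire, 3 burn out
  .....
  .....
  .....
  .....
  ...FT
Step 6: 1 trees catch fire, 1 burn out
  .....
  .....
  .....
  .....
  ....F

.....
.....
.....
.....
....F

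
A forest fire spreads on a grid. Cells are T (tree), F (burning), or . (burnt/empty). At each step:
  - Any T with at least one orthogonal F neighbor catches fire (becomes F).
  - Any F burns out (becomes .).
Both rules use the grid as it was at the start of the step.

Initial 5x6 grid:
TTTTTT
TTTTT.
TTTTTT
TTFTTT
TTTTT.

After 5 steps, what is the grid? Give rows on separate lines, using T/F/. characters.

Step 1: 4 trees catch fire, 1 burn out
  TTTTTT
  TTTTT.
  TTFTTT
  TF.FTT
  TTFTT.
Step 2: 7 trees catch fire, 4 burn out
  TTTTTT
  TTFTT.
  TF.FTT
  F...FT
  TF.FT.
Step 3: 8 trees catch fire, 7 burn out
  TTFTTT
  TF.FT.
  F...FT
  .....F
  F...F.
Step 4: 5 trees catch fire, 8 burn out
  TF.FTT
  F...F.
  .....F
  ......
  ......
Step 5: 2 trees catch fire, 5 burn out
  F...FT
  ......
  ......
  ......
  ......

F...FT
......
......
......
......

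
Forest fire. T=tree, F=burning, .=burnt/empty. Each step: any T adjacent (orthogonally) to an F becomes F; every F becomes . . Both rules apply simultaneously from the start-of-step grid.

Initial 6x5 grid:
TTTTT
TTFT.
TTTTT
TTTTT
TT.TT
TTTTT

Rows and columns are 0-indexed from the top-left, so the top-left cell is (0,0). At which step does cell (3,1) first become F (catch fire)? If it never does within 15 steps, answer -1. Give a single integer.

Step 1: cell (3,1)='T' (+4 fires, +1 burnt)
Step 2: cell (3,1)='T' (+6 fires, +4 burnt)
Step 3: cell (3,1)='F' (+6 fires, +6 burnt)
  -> target ignites at step 3
Step 4: cell (3,1)='.' (+4 fires, +6 burnt)
Step 5: cell (3,1)='.' (+4 fires, +4 burnt)
Step 6: cell (3,1)='.' (+3 fires, +4 burnt)
Step 7: cell (3,1)='.' (+0 fires, +3 burnt)
  fire out at step 7

3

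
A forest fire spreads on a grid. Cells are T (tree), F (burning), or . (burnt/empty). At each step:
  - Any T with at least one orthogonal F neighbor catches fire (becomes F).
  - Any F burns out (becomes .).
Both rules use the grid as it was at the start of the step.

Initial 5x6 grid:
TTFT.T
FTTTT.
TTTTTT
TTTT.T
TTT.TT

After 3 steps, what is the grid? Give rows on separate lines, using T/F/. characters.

Step 1: 6 trees catch fire, 2 burn out
  FF.F.T
  .FFTT.
  FTTTTT
  TTTT.T
  TTT.TT
Step 2: 4 trees catch fire, 6 burn out
  .....T
  ...FT.
  .FFTTT
  FTTT.T
  TTT.TT
Step 3: 5 trees catch fire, 4 burn out
  .....T
  ....F.
  ...FTT
  .FFT.T
  FTT.TT

.....T
....F.
...FTT
.FFT.T
FTT.TT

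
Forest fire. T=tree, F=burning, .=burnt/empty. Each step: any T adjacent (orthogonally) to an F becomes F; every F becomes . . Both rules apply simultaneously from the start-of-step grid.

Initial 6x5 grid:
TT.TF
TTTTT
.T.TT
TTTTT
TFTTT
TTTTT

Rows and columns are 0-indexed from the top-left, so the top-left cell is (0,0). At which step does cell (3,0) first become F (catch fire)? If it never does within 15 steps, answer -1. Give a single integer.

Step 1: cell (3,0)='T' (+6 fires, +2 burnt)
Step 2: cell (3,0)='F' (+8 fires, +6 burnt)
  -> target ignites at step 2
Step 3: cell (3,0)='.' (+7 fires, +8 burnt)
Step 4: cell (3,0)='.' (+3 fires, +7 burnt)
Step 5: cell (3,0)='.' (+1 fires, +3 burnt)
Step 6: cell (3,0)='.' (+0 fires, +1 burnt)
  fire out at step 6

2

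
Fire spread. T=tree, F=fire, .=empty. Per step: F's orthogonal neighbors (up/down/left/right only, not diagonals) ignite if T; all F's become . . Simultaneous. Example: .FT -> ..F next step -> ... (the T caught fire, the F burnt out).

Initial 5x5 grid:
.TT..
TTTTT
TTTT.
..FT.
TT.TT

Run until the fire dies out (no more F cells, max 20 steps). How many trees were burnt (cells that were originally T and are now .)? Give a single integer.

Step 1: +2 fires, +1 burnt (F count now 2)
Step 2: +4 fires, +2 burnt (F count now 4)
Step 3: +5 fires, +4 burnt (F count now 5)
Step 4: +3 fires, +5 burnt (F count now 3)
Step 5: +0 fires, +3 burnt (F count now 0)
Fire out after step 5
Initially T: 16, now '.': 23
Total burnt (originally-T cells now '.'): 14

Answer: 14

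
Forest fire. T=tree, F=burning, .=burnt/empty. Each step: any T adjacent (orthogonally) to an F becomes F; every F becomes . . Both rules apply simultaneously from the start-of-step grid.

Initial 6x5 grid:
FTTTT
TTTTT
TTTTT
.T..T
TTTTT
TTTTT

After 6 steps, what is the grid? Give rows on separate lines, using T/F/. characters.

Step 1: 2 trees catch fire, 1 burn out
  .FTTT
  FTTTT
  TTTTT
  .T..T
  TTTTT
  TTTTT
Step 2: 3 trees catch fire, 2 burn out
  ..FTT
  .FTTT
  FTTTT
  .T..T
  TTTTT
  TTTTT
Step 3: 3 trees catch fire, 3 burn out
  ...FT
  ..FTT
  .FTTT
  .T..T
  TTTTT
  TTTTT
Step 4: 4 trees catch fire, 3 burn out
  ....F
  ...FT
  ..FTT
  .F..T
  TTTTT
  TTTTT
Step 5: 3 trees catch fire, 4 burn out
  .....
  ....F
  ...FT
  ....T
  TFTTT
  TTTTT
Step 6: 4 trees catch fire, 3 burn out
  .....
  .....
  ....F
  ....T
  F.FTT
  TFTTT

.....
.....
....F
....T
F.FTT
TFTTT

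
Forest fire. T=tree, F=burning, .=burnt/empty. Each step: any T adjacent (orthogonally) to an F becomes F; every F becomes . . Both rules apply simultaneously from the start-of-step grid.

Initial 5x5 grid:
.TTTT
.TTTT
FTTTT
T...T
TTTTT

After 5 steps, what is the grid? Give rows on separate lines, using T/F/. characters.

Step 1: 2 trees catch fire, 1 burn out
  .TTTT
  .TTTT
  .FTTT
  F...T
  TTTTT
Step 2: 3 trees catch fire, 2 burn out
  .TTTT
  .FTTT
  ..FTT
  ....T
  FTTTT
Step 3: 4 trees catch fire, 3 burn out
  .FTTT
  ..FTT
  ...FT
  ....T
  .FTTT
Step 4: 4 trees catch fire, 4 burn out
  ..FTT
  ...FT
  ....F
  ....T
  ..FTT
Step 5: 4 trees catch fire, 4 burn out
  ...FT
  ....F
  .....
  ....F
  ...FT

...FT
....F
.....
....F
...FT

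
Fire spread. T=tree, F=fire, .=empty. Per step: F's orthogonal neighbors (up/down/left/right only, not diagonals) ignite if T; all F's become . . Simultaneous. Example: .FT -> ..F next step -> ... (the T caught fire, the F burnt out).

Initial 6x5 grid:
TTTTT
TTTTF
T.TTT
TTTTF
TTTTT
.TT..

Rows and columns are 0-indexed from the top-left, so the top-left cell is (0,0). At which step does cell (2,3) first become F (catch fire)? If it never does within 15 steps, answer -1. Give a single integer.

Step 1: cell (2,3)='T' (+5 fires, +2 burnt)
Step 2: cell (2,3)='F' (+5 fires, +5 burnt)
  -> target ignites at step 2
Step 3: cell (2,3)='.' (+5 fires, +5 burnt)
Step 4: cell (2,3)='.' (+5 fires, +5 burnt)
Step 5: cell (2,3)='.' (+4 fires, +5 burnt)
Step 6: cell (2,3)='.' (+0 fires, +4 burnt)
  fire out at step 6

2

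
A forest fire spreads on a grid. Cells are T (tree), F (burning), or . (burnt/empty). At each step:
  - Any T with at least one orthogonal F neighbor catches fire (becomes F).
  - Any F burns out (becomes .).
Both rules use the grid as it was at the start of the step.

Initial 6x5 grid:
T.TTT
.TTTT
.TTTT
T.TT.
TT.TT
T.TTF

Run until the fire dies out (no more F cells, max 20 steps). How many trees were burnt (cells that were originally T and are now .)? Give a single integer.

Answer: 17

Derivation:
Step 1: +2 fires, +1 burnt (F count now 2)
Step 2: +2 fires, +2 burnt (F count now 2)
Step 3: +1 fires, +2 burnt (F count now 1)
Step 4: +2 fires, +1 burnt (F count now 2)
Step 5: +3 fires, +2 burnt (F count now 3)
Step 6: +4 fires, +3 burnt (F count now 4)
Step 7: +3 fires, +4 burnt (F count now 3)
Step 8: +0 fires, +3 burnt (F count now 0)
Fire out after step 8
Initially T: 22, now '.': 25
Total burnt (originally-T cells now '.'): 17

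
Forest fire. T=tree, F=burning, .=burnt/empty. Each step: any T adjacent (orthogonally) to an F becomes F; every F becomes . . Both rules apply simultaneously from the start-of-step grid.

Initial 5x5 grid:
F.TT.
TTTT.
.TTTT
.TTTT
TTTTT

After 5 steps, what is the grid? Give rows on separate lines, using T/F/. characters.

Step 1: 1 trees catch fire, 1 burn out
  ..TT.
  FTTT.
  .TTTT
  .TTTT
  TTTTT
Step 2: 1 trees catch fire, 1 burn out
  ..TT.
  .FTT.
  .TTTT
  .TTTT
  TTTTT
Step 3: 2 trees catch fire, 1 burn out
  ..TT.
  ..FT.
  .FTTT
  .TTTT
  TTTTT
Step 4: 4 trees catch fire, 2 burn out
  ..FT.
  ...F.
  ..FTT
  .FTTT
  TTTTT
Step 5: 4 trees catch fire, 4 burn out
  ...F.
  .....
  ...FT
  ..FTT
  TFTTT

...F.
.....
...FT
..FTT
TFTTT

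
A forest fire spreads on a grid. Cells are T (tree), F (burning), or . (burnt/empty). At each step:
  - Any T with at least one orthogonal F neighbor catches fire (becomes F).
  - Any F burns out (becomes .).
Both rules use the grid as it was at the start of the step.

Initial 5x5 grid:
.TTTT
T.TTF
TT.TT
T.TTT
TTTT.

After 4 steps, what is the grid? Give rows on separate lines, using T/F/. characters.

Step 1: 3 trees catch fire, 1 burn out
  .TTTF
  T.TF.
  TT.TF
  T.TTT
  TTTT.
Step 2: 4 trees catch fire, 3 burn out
  .TTF.
  T.F..
  TT.F.
  T.TTF
  TTTT.
Step 3: 2 trees catch fire, 4 burn out
  .TF..
  T....
  TT...
  T.TF.
  TTTT.
Step 4: 3 trees catch fire, 2 burn out
  .F...
  T....
  TT...
  T.F..
  TTTF.

.F...
T....
TT...
T.F..
TTTF.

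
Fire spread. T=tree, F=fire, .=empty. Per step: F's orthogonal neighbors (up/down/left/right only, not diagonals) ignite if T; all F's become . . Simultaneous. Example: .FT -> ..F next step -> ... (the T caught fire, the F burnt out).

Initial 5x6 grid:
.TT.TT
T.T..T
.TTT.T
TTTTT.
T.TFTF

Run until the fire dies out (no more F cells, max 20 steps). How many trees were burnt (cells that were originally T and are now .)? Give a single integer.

Answer: 14

Derivation:
Step 1: +3 fires, +2 burnt (F count now 3)
Step 2: +3 fires, +3 burnt (F count now 3)
Step 3: +2 fires, +3 burnt (F count now 2)
Step 4: +3 fires, +2 burnt (F count now 3)
Step 5: +2 fires, +3 burnt (F count now 2)
Step 6: +1 fires, +2 burnt (F count now 1)
Step 7: +0 fires, +1 burnt (F count now 0)
Fire out after step 7
Initially T: 19, now '.': 25
Total burnt (originally-T cells now '.'): 14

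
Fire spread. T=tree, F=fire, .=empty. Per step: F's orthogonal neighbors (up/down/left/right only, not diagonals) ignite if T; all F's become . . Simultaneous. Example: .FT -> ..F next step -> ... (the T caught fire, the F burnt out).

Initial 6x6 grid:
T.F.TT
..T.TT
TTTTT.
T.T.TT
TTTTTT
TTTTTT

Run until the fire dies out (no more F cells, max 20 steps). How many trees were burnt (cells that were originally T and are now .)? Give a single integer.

Answer: 26

Derivation:
Step 1: +1 fires, +1 burnt (F count now 1)
Step 2: +1 fires, +1 burnt (F count now 1)
Step 3: +3 fires, +1 burnt (F count now 3)
Step 4: +3 fires, +3 burnt (F count now 3)
Step 5: +6 fires, +3 burnt (F count now 6)
Step 6: +7 fires, +6 burnt (F count now 7)
Step 7: +4 fires, +7 burnt (F count now 4)
Step 8: +1 fires, +4 burnt (F count now 1)
Step 9: +0 fires, +1 burnt (F count now 0)
Fire out after step 9
Initially T: 27, now '.': 35
Total burnt (originally-T cells now '.'): 26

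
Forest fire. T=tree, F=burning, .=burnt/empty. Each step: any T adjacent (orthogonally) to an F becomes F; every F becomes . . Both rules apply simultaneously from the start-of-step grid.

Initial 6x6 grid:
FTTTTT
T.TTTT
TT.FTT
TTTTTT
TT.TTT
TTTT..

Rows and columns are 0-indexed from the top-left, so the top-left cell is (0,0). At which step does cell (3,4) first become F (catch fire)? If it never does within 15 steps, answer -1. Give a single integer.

Step 1: cell (3,4)='T' (+5 fires, +2 burnt)
Step 2: cell (3,4)='F' (+9 fires, +5 burnt)
  -> target ignites at step 2
Step 3: cell (3,4)='.' (+8 fires, +9 burnt)
Step 4: cell (3,4)='.' (+5 fires, +8 burnt)
Step 5: cell (3,4)='.' (+2 fires, +5 burnt)
Step 6: cell (3,4)='.' (+0 fires, +2 burnt)
  fire out at step 6

2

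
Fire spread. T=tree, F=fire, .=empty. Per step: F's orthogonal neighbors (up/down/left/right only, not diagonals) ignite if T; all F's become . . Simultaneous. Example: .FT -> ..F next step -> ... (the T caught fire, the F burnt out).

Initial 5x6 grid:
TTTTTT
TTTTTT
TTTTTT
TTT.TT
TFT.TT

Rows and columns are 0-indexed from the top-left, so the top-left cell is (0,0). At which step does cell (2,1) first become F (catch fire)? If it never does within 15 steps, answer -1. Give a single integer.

Step 1: cell (2,1)='T' (+3 fires, +1 burnt)
Step 2: cell (2,1)='F' (+3 fires, +3 burnt)
  -> target ignites at step 2
Step 3: cell (2,1)='.' (+3 fires, +3 burnt)
Step 4: cell (2,1)='.' (+4 fires, +3 burnt)
Step 5: cell (2,1)='.' (+4 fires, +4 burnt)
Step 6: cell (2,1)='.' (+4 fires, +4 burnt)
Step 7: cell (2,1)='.' (+4 fires, +4 burnt)
Step 8: cell (2,1)='.' (+2 fires, +4 burnt)
Step 9: cell (2,1)='.' (+0 fires, +2 burnt)
  fire out at step 9

2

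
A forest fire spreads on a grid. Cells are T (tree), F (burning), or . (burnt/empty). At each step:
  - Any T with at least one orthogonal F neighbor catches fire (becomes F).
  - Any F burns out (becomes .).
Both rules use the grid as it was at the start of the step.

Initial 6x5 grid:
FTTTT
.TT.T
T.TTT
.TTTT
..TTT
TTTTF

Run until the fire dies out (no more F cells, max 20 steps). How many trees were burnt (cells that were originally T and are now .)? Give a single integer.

Step 1: +3 fires, +2 burnt (F count now 3)
Step 2: +5 fires, +3 burnt (F count now 5)
Step 3: +6 fires, +5 burnt (F count now 6)
Step 4: +6 fires, +6 burnt (F count now 6)
Step 5: +1 fires, +6 burnt (F count now 1)
Step 6: +0 fires, +1 burnt (F count now 0)
Fire out after step 6
Initially T: 22, now '.': 29
Total burnt (originally-T cells now '.'): 21

Answer: 21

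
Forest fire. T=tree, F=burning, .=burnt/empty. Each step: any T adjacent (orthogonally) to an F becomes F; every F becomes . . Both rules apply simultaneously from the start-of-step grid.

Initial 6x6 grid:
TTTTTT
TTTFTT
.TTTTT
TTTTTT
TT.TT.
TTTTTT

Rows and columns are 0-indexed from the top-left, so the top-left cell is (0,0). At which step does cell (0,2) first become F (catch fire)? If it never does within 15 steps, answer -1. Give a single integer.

Step 1: cell (0,2)='T' (+4 fires, +1 burnt)
Step 2: cell (0,2)='F' (+7 fires, +4 burnt)
  -> target ignites at step 2
Step 3: cell (0,2)='.' (+8 fires, +7 burnt)
Step 4: cell (0,2)='.' (+5 fires, +8 burnt)
Step 5: cell (0,2)='.' (+4 fires, +5 burnt)
Step 6: cell (0,2)='.' (+3 fires, +4 burnt)
Step 7: cell (0,2)='.' (+1 fires, +3 burnt)
Step 8: cell (0,2)='.' (+0 fires, +1 burnt)
  fire out at step 8

2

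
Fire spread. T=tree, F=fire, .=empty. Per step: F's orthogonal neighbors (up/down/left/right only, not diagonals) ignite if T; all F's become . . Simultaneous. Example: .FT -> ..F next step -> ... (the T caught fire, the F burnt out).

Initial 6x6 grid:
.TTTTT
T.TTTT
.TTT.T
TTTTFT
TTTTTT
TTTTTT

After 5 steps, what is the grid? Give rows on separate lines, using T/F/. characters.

Step 1: 3 trees catch fire, 1 burn out
  .TTTTT
  T.TTTT
  .TTT.T
  TTTF.F
  TTTTFT
  TTTTTT
Step 2: 6 trees catch fire, 3 burn out
  .TTTTT
  T.TTTT
  .TTF.F
  TTF...
  TTTF.F
  TTTTFT
Step 3: 7 trees catch fire, 6 burn out
  .TTTTT
  T.TFTF
  .TF...
  TF....
  TTF...
  TTTF.F
Step 4: 8 trees catch fire, 7 burn out
  .TTFTF
  T.F.F.
  .F....
  F.....
  TF....
  TTF...
Step 5: 4 trees catch fire, 8 burn out
  .TF.F.
  T.....
  ......
  ......
  F.....
  TF....

.TF.F.
T.....
......
......
F.....
TF....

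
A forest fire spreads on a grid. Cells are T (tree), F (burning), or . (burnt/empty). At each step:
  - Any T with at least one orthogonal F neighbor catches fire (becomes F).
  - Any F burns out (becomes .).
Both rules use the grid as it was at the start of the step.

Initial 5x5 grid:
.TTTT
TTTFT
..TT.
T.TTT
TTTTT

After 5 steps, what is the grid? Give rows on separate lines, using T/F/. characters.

Step 1: 4 trees catch fire, 1 burn out
  .TTFT
  TTF.F
  ..TF.
  T.TTT
  TTTTT
Step 2: 5 trees catch fire, 4 burn out
  .TF.F
  TF...
  ..F..
  T.TFT
  TTTTT
Step 3: 5 trees catch fire, 5 burn out
  .F...
  F....
  .....
  T.F.F
  TTTFT
Step 4: 2 trees catch fire, 5 burn out
  .....
  .....
  .....
  T....
  TTF.F
Step 5: 1 trees catch fire, 2 burn out
  .....
  .....
  .....
  T....
  TF...

.....
.....
.....
T....
TF...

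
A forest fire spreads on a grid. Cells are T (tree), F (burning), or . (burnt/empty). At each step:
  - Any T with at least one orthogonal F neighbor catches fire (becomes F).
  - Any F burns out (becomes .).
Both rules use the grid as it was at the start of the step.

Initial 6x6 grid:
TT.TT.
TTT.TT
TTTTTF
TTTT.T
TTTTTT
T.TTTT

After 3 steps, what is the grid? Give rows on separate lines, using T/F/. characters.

Step 1: 3 trees catch fire, 1 burn out
  TT.TT.
  TTT.TF
  TTTTF.
  TTTT.F
  TTTTTT
  T.TTTT
Step 2: 3 trees catch fire, 3 burn out
  TT.TT.
  TTT.F.
  TTTF..
  TTTT..
  TTTTTF
  T.TTTT
Step 3: 5 trees catch fire, 3 burn out
  TT.TF.
  TTT...
  TTF...
  TTTF..
  TTTTF.
  T.TTTF

TT.TF.
TTT...
TTF...
TTTF..
TTTTF.
T.TTTF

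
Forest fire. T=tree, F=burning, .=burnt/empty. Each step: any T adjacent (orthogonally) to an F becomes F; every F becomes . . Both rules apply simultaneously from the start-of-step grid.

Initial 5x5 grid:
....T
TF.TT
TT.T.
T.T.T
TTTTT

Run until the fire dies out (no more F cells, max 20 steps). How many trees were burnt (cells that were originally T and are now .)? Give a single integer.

Step 1: +2 fires, +1 burnt (F count now 2)
Step 2: +1 fires, +2 burnt (F count now 1)
Step 3: +1 fires, +1 burnt (F count now 1)
Step 4: +1 fires, +1 burnt (F count now 1)
Step 5: +1 fires, +1 burnt (F count now 1)
Step 6: +1 fires, +1 burnt (F count now 1)
Step 7: +2 fires, +1 burnt (F count now 2)
Step 8: +1 fires, +2 burnt (F count now 1)
Step 9: +1 fires, +1 burnt (F count now 1)
Step 10: +0 fires, +1 burnt (F count now 0)
Fire out after step 10
Initially T: 15, now '.': 21
Total burnt (originally-T cells now '.'): 11

Answer: 11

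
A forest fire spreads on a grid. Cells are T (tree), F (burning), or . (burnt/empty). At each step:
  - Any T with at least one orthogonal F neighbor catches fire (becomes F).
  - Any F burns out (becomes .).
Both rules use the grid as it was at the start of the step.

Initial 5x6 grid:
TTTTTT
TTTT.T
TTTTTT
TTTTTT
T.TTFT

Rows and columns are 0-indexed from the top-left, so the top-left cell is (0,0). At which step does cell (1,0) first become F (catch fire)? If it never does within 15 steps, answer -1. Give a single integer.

Step 1: cell (1,0)='T' (+3 fires, +1 burnt)
Step 2: cell (1,0)='T' (+4 fires, +3 burnt)
Step 3: cell (1,0)='T' (+3 fires, +4 burnt)
Step 4: cell (1,0)='T' (+4 fires, +3 burnt)
Step 5: cell (1,0)='T' (+5 fires, +4 burnt)
Step 6: cell (1,0)='T' (+5 fires, +5 burnt)
Step 7: cell (1,0)='F' (+2 fires, +5 burnt)
  -> target ignites at step 7
Step 8: cell (1,0)='.' (+1 fires, +2 burnt)
Step 9: cell (1,0)='.' (+0 fires, +1 burnt)
  fire out at step 9

7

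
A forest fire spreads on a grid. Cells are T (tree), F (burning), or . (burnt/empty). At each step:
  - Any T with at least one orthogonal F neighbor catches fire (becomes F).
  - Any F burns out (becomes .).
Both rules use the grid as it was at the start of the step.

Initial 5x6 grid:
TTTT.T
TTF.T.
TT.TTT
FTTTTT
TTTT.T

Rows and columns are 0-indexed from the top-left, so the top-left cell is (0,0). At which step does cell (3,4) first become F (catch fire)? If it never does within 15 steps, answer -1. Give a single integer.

Step 1: cell (3,4)='T' (+5 fires, +2 burnt)
Step 2: cell (3,4)='T' (+6 fires, +5 burnt)
Step 3: cell (3,4)='T' (+3 fires, +6 burnt)
Step 4: cell (3,4)='F' (+3 fires, +3 burnt)
  -> target ignites at step 4
Step 5: cell (3,4)='.' (+2 fires, +3 burnt)
Step 6: cell (3,4)='.' (+3 fires, +2 burnt)
Step 7: cell (3,4)='.' (+0 fires, +3 burnt)
  fire out at step 7

4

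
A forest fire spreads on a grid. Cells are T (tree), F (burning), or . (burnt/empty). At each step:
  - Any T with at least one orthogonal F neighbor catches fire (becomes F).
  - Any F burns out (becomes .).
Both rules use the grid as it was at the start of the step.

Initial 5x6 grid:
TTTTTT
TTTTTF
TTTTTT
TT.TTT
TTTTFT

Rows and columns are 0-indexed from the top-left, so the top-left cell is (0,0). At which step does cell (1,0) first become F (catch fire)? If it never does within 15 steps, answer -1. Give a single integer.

Step 1: cell (1,0)='T' (+6 fires, +2 burnt)
Step 2: cell (1,0)='T' (+6 fires, +6 burnt)
Step 3: cell (1,0)='T' (+4 fires, +6 burnt)
Step 4: cell (1,0)='T' (+5 fires, +4 burnt)
Step 5: cell (1,0)='F' (+4 fires, +5 burnt)
  -> target ignites at step 5
Step 6: cell (1,0)='.' (+2 fires, +4 burnt)
Step 7: cell (1,0)='.' (+0 fires, +2 burnt)
  fire out at step 7

5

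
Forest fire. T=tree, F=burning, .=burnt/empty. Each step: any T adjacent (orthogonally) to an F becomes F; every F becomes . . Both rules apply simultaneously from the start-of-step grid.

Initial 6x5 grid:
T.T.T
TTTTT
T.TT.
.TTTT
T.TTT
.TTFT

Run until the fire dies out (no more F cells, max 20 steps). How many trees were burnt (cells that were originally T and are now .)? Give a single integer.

Answer: 21

Derivation:
Step 1: +3 fires, +1 burnt (F count now 3)
Step 2: +4 fires, +3 burnt (F count now 4)
Step 3: +3 fires, +4 burnt (F count now 3)
Step 4: +3 fires, +3 burnt (F count now 3)
Step 5: +2 fires, +3 burnt (F count now 2)
Step 6: +3 fires, +2 burnt (F count now 3)
Step 7: +1 fires, +3 burnt (F count now 1)
Step 8: +2 fires, +1 burnt (F count now 2)
Step 9: +0 fires, +2 burnt (F count now 0)
Fire out after step 9
Initially T: 22, now '.': 29
Total burnt (originally-T cells now '.'): 21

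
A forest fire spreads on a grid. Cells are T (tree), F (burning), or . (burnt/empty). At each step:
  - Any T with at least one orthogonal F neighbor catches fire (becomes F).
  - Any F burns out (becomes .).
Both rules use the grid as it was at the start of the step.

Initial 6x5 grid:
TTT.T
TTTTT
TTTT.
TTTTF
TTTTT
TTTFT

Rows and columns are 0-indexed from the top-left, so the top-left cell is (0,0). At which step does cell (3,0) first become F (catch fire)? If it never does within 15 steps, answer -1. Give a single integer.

Step 1: cell (3,0)='T' (+5 fires, +2 burnt)
Step 2: cell (3,0)='T' (+4 fires, +5 burnt)
Step 3: cell (3,0)='T' (+5 fires, +4 burnt)
Step 4: cell (3,0)='F' (+5 fires, +5 burnt)
  -> target ignites at step 4
Step 5: cell (3,0)='.' (+4 fires, +5 burnt)
Step 6: cell (3,0)='.' (+2 fires, +4 burnt)
Step 7: cell (3,0)='.' (+1 fires, +2 burnt)
Step 8: cell (3,0)='.' (+0 fires, +1 burnt)
  fire out at step 8

4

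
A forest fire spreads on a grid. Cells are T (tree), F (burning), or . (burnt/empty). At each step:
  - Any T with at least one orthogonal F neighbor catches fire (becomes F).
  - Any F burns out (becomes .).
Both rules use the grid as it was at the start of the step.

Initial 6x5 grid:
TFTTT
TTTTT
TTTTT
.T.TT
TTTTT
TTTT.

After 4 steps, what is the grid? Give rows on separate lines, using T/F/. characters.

Step 1: 3 trees catch fire, 1 burn out
  F.FTT
  TFTTT
  TTTTT
  .T.TT
  TTTTT
  TTTT.
Step 2: 4 trees catch fire, 3 burn out
  ...FT
  F.FTT
  TFTTT
  .T.TT
  TTTTT
  TTTT.
Step 3: 5 trees catch fire, 4 burn out
  ....F
  ...FT
  F.FTT
  .F.TT
  TTTTT
  TTTT.
Step 4: 3 trees catch fire, 5 burn out
  .....
  ....F
  ...FT
  ...TT
  TFTTT
  TTTT.

.....
....F
...FT
...TT
TFTTT
TTTT.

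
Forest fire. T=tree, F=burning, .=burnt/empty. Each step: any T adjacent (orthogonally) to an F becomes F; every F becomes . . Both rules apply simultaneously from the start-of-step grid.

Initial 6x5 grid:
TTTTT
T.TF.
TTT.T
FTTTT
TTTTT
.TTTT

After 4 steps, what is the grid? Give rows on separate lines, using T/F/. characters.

Step 1: 5 trees catch fire, 2 burn out
  TTTFT
  T.F..
  FTT.T
  .FTTT
  FTTTT
  .TTTT
Step 2: 7 trees catch fire, 5 burn out
  TTF.F
  F....
  .FF.T
  ..FTT
  .FTTT
  .TTTT
Step 3: 5 trees catch fire, 7 burn out
  FF...
  .....
  ....T
  ...FT
  ..FTT
  .FTTT
Step 4: 3 trees catch fire, 5 burn out
  .....
  .....
  ....T
  ....F
  ...FT
  ..FTT

.....
.....
....T
....F
...FT
..FTT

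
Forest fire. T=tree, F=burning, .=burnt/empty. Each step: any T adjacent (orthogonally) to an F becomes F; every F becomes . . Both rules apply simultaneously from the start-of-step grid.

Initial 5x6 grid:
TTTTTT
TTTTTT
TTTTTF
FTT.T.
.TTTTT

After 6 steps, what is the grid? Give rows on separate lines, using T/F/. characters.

Step 1: 4 trees catch fire, 2 burn out
  TTTTTT
  TTTTTF
  FTTTF.
  .FT.T.
  .TTTTT
Step 2: 8 trees catch fire, 4 burn out
  TTTTTF
  FTTTF.
  .FTF..
  ..F.F.
  .FTTTT
Step 3: 7 trees catch fire, 8 burn out
  FTTTF.
  .FTF..
  ..F...
  ......
  ..FTFT
Step 4: 5 trees catch fire, 7 burn out
  .FTF..
  ..F...
  ......
  ......
  ...F.F
Step 5: 1 trees catch fire, 5 burn out
  ..F...
  ......
  ......
  ......
  ......
Step 6: 0 trees catch fire, 1 burn out
  ......
  ......
  ......
  ......
  ......

......
......
......
......
......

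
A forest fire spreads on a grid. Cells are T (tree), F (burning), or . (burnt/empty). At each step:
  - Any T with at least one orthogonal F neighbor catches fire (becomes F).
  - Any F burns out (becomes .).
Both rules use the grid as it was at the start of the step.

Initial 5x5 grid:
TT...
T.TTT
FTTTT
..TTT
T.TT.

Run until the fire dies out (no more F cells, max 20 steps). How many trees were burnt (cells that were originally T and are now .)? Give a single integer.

Step 1: +2 fires, +1 burnt (F count now 2)
Step 2: +2 fires, +2 burnt (F count now 2)
Step 3: +4 fires, +2 burnt (F count now 4)
Step 4: +4 fires, +4 burnt (F count now 4)
Step 5: +3 fires, +4 burnt (F count now 3)
Step 6: +0 fires, +3 burnt (F count now 0)
Fire out after step 6
Initially T: 16, now '.': 24
Total burnt (originally-T cells now '.'): 15

Answer: 15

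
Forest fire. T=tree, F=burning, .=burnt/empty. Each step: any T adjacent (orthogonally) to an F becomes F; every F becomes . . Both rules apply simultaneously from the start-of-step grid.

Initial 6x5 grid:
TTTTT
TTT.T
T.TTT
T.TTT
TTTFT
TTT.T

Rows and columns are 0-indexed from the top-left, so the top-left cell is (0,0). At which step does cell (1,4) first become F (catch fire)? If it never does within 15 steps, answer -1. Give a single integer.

Step 1: cell (1,4)='T' (+3 fires, +1 burnt)
Step 2: cell (1,4)='T' (+6 fires, +3 burnt)
Step 3: cell (1,4)='T' (+4 fires, +6 burnt)
Step 4: cell (1,4)='F' (+4 fires, +4 burnt)
  -> target ignites at step 4
Step 5: cell (1,4)='.' (+4 fires, +4 burnt)
Step 6: cell (1,4)='.' (+3 fires, +4 burnt)
Step 7: cell (1,4)='.' (+1 fires, +3 burnt)
Step 8: cell (1,4)='.' (+0 fires, +1 burnt)
  fire out at step 8

4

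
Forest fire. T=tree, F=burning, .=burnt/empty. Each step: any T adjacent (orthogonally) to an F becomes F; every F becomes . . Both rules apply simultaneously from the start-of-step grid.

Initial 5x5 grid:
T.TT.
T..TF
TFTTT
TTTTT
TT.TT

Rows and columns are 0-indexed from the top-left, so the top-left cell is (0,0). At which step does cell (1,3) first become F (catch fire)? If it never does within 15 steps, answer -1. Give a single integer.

Step 1: cell (1,3)='F' (+5 fires, +2 burnt)
  -> target ignites at step 1
Step 2: cell (1,3)='.' (+7 fires, +5 burnt)
Step 3: cell (1,3)='.' (+5 fires, +7 burnt)
Step 4: cell (1,3)='.' (+1 fires, +5 burnt)
Step 5: cell (1,3)='.' (+0 fires, +1 burnt)
  fire out at step 5

1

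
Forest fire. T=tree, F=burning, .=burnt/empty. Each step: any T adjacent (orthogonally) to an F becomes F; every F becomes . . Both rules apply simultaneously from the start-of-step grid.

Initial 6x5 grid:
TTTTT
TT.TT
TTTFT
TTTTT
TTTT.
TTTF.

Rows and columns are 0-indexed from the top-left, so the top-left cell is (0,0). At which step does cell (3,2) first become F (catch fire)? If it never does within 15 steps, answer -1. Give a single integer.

Step 1: cell (3,2)='T' (+6 fires, +2 burnt)
Step 2: cell (3,2)='F' (+7 fires, +6 burnt)
  -> target ignites at step 2
Step 3: cell (3,2)='.' (+7 fires, +7 burnt)
Step 4: cell (3,2)='.' (+4 fires, +7 burnt)
Step 5: cell (3,2)='.' (+1 fires, +4 burnt)
Step 6: cell (3,2)='.' (+0 fires, +1 burnt)
  fire out at step 6

2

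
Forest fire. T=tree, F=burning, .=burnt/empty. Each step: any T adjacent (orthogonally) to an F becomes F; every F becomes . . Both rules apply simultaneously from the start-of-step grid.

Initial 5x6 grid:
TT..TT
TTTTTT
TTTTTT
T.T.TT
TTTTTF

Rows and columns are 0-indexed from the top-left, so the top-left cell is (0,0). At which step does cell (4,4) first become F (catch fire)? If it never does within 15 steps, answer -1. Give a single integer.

Step 1: cell (4,4)='F' (+2 fires, +1 burnt)
  -> target ignites at step 1
Step 2: cell (4,4)='.' (+3 fires, +2 burnt)
Step 3: cell (4,4)='.' (+3 fires, +3 burnt)
Step 4: cell (4,4)='.' (+5 fires, +3 burnt)
Step 5: cell (4,4)='.' (+4 fires, +5 burnt)
Step 6: cell (4,4)='.' (+3 fires, +4 burnt)
Step 7: cell (4,4)='.' (+2 fires, +3 burnt)
Step 8: cell (4,4)='.' (+2 fires, +2 burnt)
Step 9: cell (4,4)='.' (+1 fires, +2 burnt)
Step 10: cell (4,4)='.' (+0 fires, +1 burnt)
  fire out at step 10

1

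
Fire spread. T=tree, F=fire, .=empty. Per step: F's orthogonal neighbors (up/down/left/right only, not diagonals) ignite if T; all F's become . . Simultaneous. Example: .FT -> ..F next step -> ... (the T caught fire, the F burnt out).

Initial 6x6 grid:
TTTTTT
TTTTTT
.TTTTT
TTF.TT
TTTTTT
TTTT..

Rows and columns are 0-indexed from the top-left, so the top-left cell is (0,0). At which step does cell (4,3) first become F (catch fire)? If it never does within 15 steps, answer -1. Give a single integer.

Step 1: cell (4,3)='T' (+3 fires, +1 burnt)
Step 2: cell (4,3)='F' (+7 fires, +3 burnt)
  -> target ignites at step 2
Step 3: cell (4,3)='.' (+8 fires, +7 burnt)
Step 4: cell (4,3)='.' (+8 fires, +8 burnt)
Step 5: cell (4,3)='.' (+4 fires, +8 burnt)
Step 6: cell (4,3)='.' (+1 fires, +4 burnt)
Step 7: cell (4,3)='.' (+0 fires, +1 burnt)
  fire out at step 7

2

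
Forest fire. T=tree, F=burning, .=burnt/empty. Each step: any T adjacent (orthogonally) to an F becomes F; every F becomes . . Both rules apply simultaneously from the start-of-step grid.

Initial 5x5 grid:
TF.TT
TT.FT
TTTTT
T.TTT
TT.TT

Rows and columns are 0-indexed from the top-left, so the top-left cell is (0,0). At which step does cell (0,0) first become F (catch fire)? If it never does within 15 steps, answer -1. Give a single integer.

Step 1: cell (0,0)='F' (+5 fires, +2 burnt)
  -> target ignites at step 1
Step 2: cell (0,0)='.' (+6 fires, +5 burnt)
Step 3: cell (0,0)='.' (+4 fires, +6 burnt)
Step 4: cell (0,0)='.' (+2 fires, +4 burnt)
Step 5: cell (0,0)='.' (+1 fires, +2 burnt)
Step 6: cell (0,0)='.' (+1 fires, +1 burnt)
Step 7: cell (0,0)='.' (+0 fires, +1 burnt)
  fire out at step 7

1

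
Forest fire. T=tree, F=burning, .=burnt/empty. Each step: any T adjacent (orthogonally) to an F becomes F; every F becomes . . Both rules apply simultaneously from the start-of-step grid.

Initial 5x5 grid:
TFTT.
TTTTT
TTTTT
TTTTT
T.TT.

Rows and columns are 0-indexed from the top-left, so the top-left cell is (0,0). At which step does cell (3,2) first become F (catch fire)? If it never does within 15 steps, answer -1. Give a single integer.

Step 1: cell (3,2)='T' (+3 fires, +1 burnt)
Step 2: cell (3,2)='T' (+4 fires, +3 burnt)
Step 3: cell (3,2)='T' (+4 fires, +4 burnt)
Step 4: cell (3,2)='F' (+4 fires, +4 burnt)
  -> target ignites at step 4
Step 5: cell (3,2)='.' (+4 fires, +4 burnt)
Step 6: cell (3,2)='.' (+2 fires, +4 burnt)
Step 7: cell (3,2)='.' (+0 fires, +2 burnt)
  fire out at step 7

4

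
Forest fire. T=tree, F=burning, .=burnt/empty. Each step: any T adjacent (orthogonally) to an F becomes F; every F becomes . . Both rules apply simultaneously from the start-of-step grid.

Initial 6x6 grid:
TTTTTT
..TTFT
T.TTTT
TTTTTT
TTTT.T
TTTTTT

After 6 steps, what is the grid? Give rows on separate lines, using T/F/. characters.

Step 1: 4 trees catch fire, 1 burn out
  TTTTFT
  ..TF.F
  T.TTFT
  TTTTTT
  TTTT.T
  TTTTTT
Step 2: 6 trees catch fire, 4 burn out
  TTTF.F
  ..F...
  T.TF.F
  TTTTFT
  TTTT.T
  TTTTTT
Step 3: 4 trees catch fire, 6 burn out
  TTF...
  ......
  T.F...
  TTTF.F
  TTTT.T
  TTTTTT
Step 4: 4 trees catch fire, 4 burn out
  TF....
  ......
  T.....
  TTF...
  TTTF.F
  TTTTTT
Step 5: 5 trees catch fire, 4 burn out
  F.....
  ......
  T.....
  TF....
  TTF...
  TTTFTF
Step 6: 4 trees catch fire, 5 burn out
  ......
  ......
  T.....
  F.....
  TF....
  TTF.F.

......
......
T.....
F.....
TF....
TTF.F.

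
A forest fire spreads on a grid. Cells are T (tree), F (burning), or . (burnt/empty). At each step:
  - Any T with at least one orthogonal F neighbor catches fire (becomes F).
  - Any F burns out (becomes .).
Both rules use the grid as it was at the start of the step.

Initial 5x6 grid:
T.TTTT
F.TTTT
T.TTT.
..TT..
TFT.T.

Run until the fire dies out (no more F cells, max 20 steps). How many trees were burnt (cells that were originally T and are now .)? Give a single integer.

Answer: 17

Derivation:
Step 1: +4 fires, +2 burnt (F count now 4)
Step 2: +1 fires, +4 burnt (F count now 1)
Step 3: +2 fires, +1 burnt (F count now 2)
Step 4: +2 fires, +2 burnt (F count now 2)
Step 5: +3 fires, +2 burnt (F count now 3)
Step 6: +2 fires, +3 burnt (F count now 2)
Step 7: +2 fires, +2 burnt (F count now 2)
Step 8: +1 fires, +2 burnt (F count now 1)
Step 9: +0 fires, +1 burnt (F count now 0)
Fire out after step 9
Initially T: 18, now '.': 29
Total burnt (originally-T cells now '.'): 17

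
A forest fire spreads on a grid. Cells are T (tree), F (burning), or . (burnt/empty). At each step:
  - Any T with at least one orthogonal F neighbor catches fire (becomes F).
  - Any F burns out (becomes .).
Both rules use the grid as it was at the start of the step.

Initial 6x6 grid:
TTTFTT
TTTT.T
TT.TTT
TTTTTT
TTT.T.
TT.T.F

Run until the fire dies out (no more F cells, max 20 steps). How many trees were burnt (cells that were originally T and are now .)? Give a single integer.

Answer: 27

Derivation:
Step 1: +3 fires, +2 burnt (F count now 3)
Step 2: +4 fires, +3 burnt (F count now 4)
Step 3: +5 fires, +4 burnt (F count now 5)
Step 4: +5 fires, +5 burnt (F count now 5)
Step 5: +5 fires, +5 burnt (F count now 5)
Step 6: +2 fires, +5 burnt (F count now 2)
Step 7: +2 fires, +2 burnt (F count now 2)
Step 8: +1 fires, +2 burnt (F count now 1)
Step 9: +0 fires, +1 burnt (F count now 0)
Fire out after step 9
Initially T: 28, now '.': 35
Total burnt (originally-T cells now '.'): 27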